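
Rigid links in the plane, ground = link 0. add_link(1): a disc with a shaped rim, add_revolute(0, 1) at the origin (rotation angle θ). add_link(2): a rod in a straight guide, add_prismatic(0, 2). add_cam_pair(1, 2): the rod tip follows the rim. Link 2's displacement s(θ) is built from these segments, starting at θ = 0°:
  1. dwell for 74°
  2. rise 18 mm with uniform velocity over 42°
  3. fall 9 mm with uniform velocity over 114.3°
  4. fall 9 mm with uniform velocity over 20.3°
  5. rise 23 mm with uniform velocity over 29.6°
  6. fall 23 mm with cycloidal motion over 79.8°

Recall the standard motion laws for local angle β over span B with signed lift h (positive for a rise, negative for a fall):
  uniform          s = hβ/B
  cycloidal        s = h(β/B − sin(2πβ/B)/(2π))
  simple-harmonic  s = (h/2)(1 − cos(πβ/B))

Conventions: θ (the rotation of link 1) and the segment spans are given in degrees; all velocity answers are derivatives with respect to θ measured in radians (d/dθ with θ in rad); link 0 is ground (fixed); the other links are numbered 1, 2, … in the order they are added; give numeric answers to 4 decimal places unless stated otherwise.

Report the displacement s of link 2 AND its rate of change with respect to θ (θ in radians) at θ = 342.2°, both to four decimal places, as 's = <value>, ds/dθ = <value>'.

segment 1 (0° to 74°, dwell): s unchanged at 0.0000
segment 2 (74° to 116°, uniform, h = 18) is passed completely: s = 0.0000 + (18) = 18.0000
segment 3 (116° to 230.3°, uniform, h = -9) is passed completely: s = 18.0000 + (-9) = 9.0000
segment 4 (230.3° to 250.6°, uniform, h = -9) is passed completely: s = 9.0000 + (-9) = 0.0000
segment 5 (250.6° to 280.2°, uniform, h = 23) is passed completely: s = 0.0000 + (23) = 23.0000
θ = 342.2° falls in segment 6 (280.2° to 360°, cycloidal, h = -23): β = 342.2 − 280.2 = 62°, B = 79.8°; Δs = -23·(0.7769 − sin(2π·0.7769)/(2π)) = -21.4779; s = 23.0000 − 21.4779 = 1.5221
velocity in seg [280.2°–360°] (cycloidal), θ in radians: β = 62° = 1.0821 rad, B = 79.8° = 1.3928 rad; ds/dθ = (h/B)(1 − cos(2πβ/B)) = ((-23)/1.3928)(1 − cos(2π·0.7769)) = -13.731631 mm/rad

s = 1.5221, ds/dθ = -13.7316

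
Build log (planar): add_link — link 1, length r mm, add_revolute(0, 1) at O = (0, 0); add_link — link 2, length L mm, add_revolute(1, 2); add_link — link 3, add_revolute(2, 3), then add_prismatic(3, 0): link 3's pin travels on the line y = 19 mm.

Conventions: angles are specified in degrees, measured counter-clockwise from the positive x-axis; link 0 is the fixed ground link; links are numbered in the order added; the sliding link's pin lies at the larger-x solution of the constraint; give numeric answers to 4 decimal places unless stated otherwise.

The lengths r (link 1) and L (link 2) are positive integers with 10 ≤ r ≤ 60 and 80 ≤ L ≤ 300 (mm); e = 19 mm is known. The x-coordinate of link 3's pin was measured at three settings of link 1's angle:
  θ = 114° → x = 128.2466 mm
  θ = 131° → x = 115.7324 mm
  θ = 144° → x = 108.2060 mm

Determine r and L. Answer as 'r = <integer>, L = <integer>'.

constraint per measurement: (x − r cos θ)² + (r sin θ − e)² = L²
subtracting the θ₁ and θ₂ equations cancels the r² and L² terms:
r = (x₁² − x₂²) / (2[(x₁cos θ₁ + e sin θ₁) − (x₂cos θ₂ + e sin θ₂)]) = 56.9998 → r = 57
L² = (x₁ − r cos θ₁)² + (r sin θ₁ − e)² = 24024.9864 → L = 155.0000 → L = 155
check at θ₃=144°: x = 108.2060 (printed 108.2060) ✓

r = 57, L = 155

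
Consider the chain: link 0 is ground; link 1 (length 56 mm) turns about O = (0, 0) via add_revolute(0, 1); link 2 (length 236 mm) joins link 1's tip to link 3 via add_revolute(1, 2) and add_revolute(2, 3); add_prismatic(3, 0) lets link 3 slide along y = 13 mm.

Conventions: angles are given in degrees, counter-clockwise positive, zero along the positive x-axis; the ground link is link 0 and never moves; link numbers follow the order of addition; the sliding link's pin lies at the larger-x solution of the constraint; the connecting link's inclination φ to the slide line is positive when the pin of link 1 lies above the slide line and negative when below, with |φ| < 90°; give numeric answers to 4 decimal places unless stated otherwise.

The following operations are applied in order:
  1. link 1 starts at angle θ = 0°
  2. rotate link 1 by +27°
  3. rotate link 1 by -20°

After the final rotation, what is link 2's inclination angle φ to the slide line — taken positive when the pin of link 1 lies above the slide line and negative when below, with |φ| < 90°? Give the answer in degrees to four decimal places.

geometry: r = 56 mm, L = 236 mm, e = 13 mm; θ starts at 0°
rotate link 1 by +27°: θ ← 0° +27° = 27°
rotate link 1 by -20°: θ ← 27° -20° = 7°
h = r sin θ − e = 6.824683 − 13 = -6.175317
sin φ = h / L = -6.175317 / 236 = -0.02616660
φ = arcsin(-0.02616660) = -1.499407°

-1.4994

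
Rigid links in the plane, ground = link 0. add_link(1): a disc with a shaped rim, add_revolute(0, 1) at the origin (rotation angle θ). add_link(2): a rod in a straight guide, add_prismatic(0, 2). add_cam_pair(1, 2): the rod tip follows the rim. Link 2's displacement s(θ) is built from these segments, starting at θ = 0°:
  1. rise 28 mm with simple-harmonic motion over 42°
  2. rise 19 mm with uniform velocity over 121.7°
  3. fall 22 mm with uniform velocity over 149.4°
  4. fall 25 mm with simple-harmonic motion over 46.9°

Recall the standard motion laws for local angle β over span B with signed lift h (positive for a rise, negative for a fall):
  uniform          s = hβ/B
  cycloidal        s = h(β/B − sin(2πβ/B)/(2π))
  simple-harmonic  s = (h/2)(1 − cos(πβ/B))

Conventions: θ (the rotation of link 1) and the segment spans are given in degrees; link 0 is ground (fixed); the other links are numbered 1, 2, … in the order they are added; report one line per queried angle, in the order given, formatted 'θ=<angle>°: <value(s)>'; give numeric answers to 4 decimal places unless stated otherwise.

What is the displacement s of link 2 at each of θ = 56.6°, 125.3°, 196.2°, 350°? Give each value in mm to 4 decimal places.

segment 1 (0° to 42°, simple-harmonic, h = 28) is passed completely: s = 0.0000 + (28) = 28.0000
θ = 56.6° falls in segment 2 (42° to 163.7°, uniform, h = 19): β = 56.6 − 42 = 14.6°, B = 121.7°; Δs = 19·14.6/121.7 = 2.2794; s = 28.0000 + 2.2794 = 30.2794
θ = 125.3° falls in segment 2 (42° to 163.7°, uniform, h = 19): β = 125.3 − 42 = 83.3°, B = 121.7°; Δs = 19·83.3/121.7 = 13.0049; s = 28.0000 + 13.0049 = 41.0049
segment 2 (42° to 163.7°, uniform, h = 19) is passed completely: s = 28.0000 + (19) = 47.0000
θ = 196.2° falls in segment 3 (163.7° to 313.1°, uniform, h = -22): β = 196.2 − 163.7 = 32.5°, B = 149.4°; Δs = -22·32.5/149.4 = -4.7858; s = 47.0000 − 4.7858 = 42.2142
segment 3 (163.7° to 313.1°, uniform, h = -22) is passed completely: s = 47.0000 + (-22) = 25.0000
θ = 350° falls in segment 4 (313.1° to 360°, simple-harmonic, h = -25): β = 350 − 313.1 = 36.9°, B = 46.9°; Δs = -25/2·(1 − cos(π·0.7868)) = -22.2989; s = 25.0000 − 22.2989 = 2.7011

θ=56.6°: 30.2794
θ=125.3°: 41.0049
θ=196.2°: 42.2142
θ=350°: 2.7011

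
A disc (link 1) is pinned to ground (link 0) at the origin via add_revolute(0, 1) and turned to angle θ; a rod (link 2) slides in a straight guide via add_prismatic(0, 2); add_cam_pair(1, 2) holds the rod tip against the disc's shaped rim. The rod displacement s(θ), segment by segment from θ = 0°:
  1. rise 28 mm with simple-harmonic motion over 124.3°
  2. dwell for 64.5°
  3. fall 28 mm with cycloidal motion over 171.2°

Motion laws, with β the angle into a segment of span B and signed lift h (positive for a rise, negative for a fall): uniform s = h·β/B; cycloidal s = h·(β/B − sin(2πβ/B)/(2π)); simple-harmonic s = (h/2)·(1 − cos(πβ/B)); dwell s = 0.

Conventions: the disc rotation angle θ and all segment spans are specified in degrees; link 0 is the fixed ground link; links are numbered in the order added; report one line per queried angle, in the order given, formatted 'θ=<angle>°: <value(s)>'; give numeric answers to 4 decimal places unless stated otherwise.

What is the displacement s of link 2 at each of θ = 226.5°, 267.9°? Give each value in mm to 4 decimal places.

segment 1 (0° to 124.3°, simple-harmonic, h = 28) is passed completely: s = 0.0000 + (28) = 28.0000
segment 2 (124.3° to 188.8°, dwell): s unchanged at 28.0000
θ = 226.5° falls in segment 3 (188.8° to 360°, cycloidal, h = -28): β = 226.5 − 188.8 = 37.7°, B = 171.2°; Δs = -28·(0.2202 − sin(2π·0.2202)/(2π)) = -1.7874; s = 28.0000 − 1.7874 = 26.2126
θ = 267.9° falls in segment 3 (188.8° to 360°, cycloidal, h = -28): β = 267.9 − 188.8 = 79.1°, B = 171.2°; Δs = -28·(0.4620 − sin(2π·0.4620)/(2π)) = -11.8839; s = 28.0000 − 11.8839 = 16.1161

θ=226.5°: 26.2126
θ=267.9°: 16.1161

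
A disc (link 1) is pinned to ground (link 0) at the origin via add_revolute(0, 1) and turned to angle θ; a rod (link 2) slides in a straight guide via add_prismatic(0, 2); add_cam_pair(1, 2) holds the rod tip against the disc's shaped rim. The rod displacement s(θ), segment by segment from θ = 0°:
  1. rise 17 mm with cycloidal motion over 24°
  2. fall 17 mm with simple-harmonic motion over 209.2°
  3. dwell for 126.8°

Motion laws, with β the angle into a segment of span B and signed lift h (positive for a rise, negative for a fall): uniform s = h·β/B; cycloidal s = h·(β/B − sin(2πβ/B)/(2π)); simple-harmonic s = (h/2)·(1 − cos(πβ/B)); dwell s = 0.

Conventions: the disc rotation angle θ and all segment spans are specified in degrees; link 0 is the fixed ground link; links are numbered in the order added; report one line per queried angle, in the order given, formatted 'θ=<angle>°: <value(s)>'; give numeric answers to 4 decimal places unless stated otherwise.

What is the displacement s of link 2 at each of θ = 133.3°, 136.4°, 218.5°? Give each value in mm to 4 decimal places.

segment 1 (0° to 24°, cycloidal, h = 17) is passed completely: s = 0.0000 + (17) = 17.0000
θ = 133.3° falls in segment 2 (24° to 233.2°, simple-harmonic, h = -17): β = 133.3 − 24 = 109.3°, B = 209.2°; Δs = -17/2·(1 − cos(π·0.5225)) = -9.0994; s = 17.0000 − 9.0994 = 7.9006
θ = 136.4° falls in segment 2 (24° to 233.2°, simple-harmonic, h = -17): β = 136.4 − 24 = 112.4°, B = 209.2°; Δs = -17/2·(1 − cos(π·0.5373)) = -9.4934; s = 17.0000 − 9.4934 = 7.5066
θ = 218.5° falls in segment 2 (24° to 233.2°, simple-harmonic, h = -17): β = 218.5 − 24 = 194.5°, B = 209.2°; Δs = -17/2·(1 − cos(π·0.9297)) = -16.7937; s = 17.0000 − 16.7937 = 0.2063

θ=133.3°: 7.9006
θ=136.4°: 7.5066
θ=218.5°: 0.2063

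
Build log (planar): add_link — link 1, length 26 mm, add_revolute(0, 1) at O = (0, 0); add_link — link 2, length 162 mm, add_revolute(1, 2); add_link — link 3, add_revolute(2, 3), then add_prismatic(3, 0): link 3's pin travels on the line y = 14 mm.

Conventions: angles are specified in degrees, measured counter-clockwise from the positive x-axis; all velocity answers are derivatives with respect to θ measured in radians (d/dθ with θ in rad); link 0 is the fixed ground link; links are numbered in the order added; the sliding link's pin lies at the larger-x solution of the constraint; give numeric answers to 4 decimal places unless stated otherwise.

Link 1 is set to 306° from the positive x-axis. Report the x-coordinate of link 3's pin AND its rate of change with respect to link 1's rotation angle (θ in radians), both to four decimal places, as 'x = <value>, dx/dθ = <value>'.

geometry: r = 26 mm, L = 162 mm, e = 14 mm
crank pin P = (r cos θ, r sin θ) = (15.282417, -21.034442)
h = r sin θ − e = -21.034442 − 14 = -35.034442
x = r cos θ + √(L² − h²) = 15.282417 + 158.166330 = 173.448746
dx/dθ = −r sin θ − h·r cos θ/√(L² − h²) (θ in radians; h = -35.034442) = 24.419555

x = 173.4487, dx/dθ = 24.4196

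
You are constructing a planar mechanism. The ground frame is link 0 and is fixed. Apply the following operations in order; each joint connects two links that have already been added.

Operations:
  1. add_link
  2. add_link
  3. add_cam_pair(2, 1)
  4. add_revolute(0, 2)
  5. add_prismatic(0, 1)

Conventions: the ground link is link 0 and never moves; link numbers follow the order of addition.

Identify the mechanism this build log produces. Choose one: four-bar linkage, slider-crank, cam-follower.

links: 3 (incl. ground); joints: 1 revolute, 1 prismatic, 1 higher (cam) pair, forming one closed loop
3 links, revolute + prismatic + higher pair in one loop → cam-follower

cam-follower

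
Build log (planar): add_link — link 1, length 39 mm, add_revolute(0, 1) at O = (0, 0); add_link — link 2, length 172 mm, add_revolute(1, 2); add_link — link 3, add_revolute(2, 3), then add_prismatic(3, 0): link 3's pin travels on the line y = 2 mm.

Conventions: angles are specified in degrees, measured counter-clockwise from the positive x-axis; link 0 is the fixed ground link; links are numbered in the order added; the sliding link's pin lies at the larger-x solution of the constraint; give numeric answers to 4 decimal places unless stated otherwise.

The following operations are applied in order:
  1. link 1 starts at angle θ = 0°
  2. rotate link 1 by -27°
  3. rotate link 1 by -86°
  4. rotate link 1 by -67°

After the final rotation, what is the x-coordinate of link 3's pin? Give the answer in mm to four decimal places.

geometry: r = 39 mm, L = 172 mm, e = 2 mm; θ starts at 0°
rotate link 1 by -27°: θ ← 0° -27° = -27°
rotate link 1 by -86°: θ ← -27° -86° = -113°
rotate link 1 by -67°: θ ← -113° -67° = -180°
crank pin P = (r cos θ, r sin θ) = (-39.000000, -0.000000)
h = r sin θ − e = -0.000000 − 2 = -2.000000
x = r cos θ + √(L² − h²) = -39.000000 + 171.988372 = 132.988372

132.9884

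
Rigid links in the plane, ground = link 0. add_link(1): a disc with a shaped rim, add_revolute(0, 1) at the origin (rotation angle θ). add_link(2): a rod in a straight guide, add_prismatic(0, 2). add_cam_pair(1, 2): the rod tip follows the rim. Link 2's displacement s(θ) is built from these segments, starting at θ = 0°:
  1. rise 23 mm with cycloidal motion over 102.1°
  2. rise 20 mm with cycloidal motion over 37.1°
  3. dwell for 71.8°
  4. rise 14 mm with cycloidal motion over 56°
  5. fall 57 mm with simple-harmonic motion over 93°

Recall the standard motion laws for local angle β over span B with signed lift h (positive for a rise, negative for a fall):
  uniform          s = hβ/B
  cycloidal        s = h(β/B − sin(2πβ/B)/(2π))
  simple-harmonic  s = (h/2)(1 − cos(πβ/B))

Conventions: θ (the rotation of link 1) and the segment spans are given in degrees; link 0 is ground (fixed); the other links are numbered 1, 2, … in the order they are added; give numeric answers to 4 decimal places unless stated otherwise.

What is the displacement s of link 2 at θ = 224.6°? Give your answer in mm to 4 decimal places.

segment 1 (0° to 102.1°, cycloidal, h = 23) is passed completely: s = 0.0000 + (23) = 23.0000
segment 2 (102.1° to 139.2°, cycloidal, h = 20) is passed completely: s = 23.0000 + (20) = 43.0000
segment 3 (139.2° to 211°, dwell): s unchanged at 43.0000
θ = 224.6° falls in segment 4 (211° to 267°, cycloidal, h = 14): β = 224.6 − 211 = 13.6°, B = 56°; Δs = 14·(0.2429 − sin(2π·0.2429)/(2π)) = 1.1741; s = 43.0000 + 1.1741 = 44.1741

44.1741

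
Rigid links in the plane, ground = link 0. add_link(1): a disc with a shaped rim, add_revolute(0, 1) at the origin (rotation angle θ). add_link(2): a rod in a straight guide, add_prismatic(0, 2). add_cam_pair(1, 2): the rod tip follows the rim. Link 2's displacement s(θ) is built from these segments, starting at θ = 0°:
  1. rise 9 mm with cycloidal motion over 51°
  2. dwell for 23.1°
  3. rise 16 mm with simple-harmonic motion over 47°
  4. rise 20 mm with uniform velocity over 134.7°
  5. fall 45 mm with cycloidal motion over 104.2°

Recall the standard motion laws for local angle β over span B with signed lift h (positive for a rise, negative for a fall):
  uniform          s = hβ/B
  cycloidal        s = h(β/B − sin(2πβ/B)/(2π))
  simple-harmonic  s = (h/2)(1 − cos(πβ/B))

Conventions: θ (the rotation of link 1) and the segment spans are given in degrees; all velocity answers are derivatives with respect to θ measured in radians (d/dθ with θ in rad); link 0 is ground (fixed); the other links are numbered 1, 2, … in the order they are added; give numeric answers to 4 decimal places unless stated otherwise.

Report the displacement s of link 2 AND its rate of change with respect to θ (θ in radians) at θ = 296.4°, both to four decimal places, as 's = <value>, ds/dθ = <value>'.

segment 1 (0° to 51°, cycloidal, h = 9) is passed completely: s = 0.0000 + (9) = 9.0000
segment 2 (51° to 74.1°, dwell): s unchanged at 9.0000
segment 3 (74.1° to 121.1°, simple-harmonic, h = 16) is passed completely: s = 9.0000 + (16) = 25.0000
segment 4 (121.1° to 255.8°, uniform, h = 20) is passed completely: s = 25.0000 + (20) = 45.0000
θ = 296.4° falls in segment 5 (255.8° to 360°, cycloidal, h = -45): β = 296.4 − 255.8 = 40.6°, B = 104.2°; Δs = -45·(0.3896 − sin(2π·0.3896)/(2π)) = -12.9557; s = 45.0000 − 12.9557 = 32.0443
velocity in seg [255.8°–360°] (cycloidal), θ in radians: β = 40.6° = 0.7086 rad, B = 104.2° = 1.8186 rad; ds/dθ = (h/B)(1 − cos(2πβ/B)) = ((-45)/1.8186)(1 − cos(2π·0.3896)) = -43.773139 mm/rad

s = 32.0443, ds/dθ = -43.7731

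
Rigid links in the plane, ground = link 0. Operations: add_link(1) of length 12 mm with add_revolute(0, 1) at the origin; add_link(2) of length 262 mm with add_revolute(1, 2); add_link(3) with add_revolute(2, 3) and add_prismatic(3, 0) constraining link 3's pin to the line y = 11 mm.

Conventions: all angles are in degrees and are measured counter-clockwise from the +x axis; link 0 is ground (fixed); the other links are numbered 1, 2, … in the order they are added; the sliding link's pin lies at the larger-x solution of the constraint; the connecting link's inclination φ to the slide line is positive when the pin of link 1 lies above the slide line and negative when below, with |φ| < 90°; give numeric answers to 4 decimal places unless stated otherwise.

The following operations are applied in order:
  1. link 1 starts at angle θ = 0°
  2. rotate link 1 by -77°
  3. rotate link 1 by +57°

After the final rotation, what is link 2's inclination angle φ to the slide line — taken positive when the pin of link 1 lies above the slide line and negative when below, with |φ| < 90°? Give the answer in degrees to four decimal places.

geometry: r = 12 mm, L = 262 mm, e = 11 mm; θ starts at 0°
rotate link 1 by -77°: θ ← 0° -77° = -77°
rotate link 1 by +57°: θ ← -77° +57° = -20°
h = r sin θ − e = -4.104242 − 11 = -15.104242
sin φ = h / L = -15.104242 / 262 = -0.05764978
φ = arcsin(-0.05764978) = -3.304921°

-3.3049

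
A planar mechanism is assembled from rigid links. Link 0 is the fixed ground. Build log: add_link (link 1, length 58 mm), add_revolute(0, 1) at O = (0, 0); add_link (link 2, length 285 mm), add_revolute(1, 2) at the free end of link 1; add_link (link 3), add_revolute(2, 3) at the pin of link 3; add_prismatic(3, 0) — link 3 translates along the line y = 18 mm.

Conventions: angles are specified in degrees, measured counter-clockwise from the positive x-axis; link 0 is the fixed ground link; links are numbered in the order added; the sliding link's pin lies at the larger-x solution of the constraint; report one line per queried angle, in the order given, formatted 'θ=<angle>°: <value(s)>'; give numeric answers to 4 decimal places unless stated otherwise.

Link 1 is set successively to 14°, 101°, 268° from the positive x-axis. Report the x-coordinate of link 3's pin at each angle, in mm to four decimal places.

geometry: r = 58 mm, L = 285 mm, e = 18 mm
θ=14°: crank pin P = (r cos θ, r sin θ) = (56.277152, 14.031470)
θ=14°: h = r sin θ − e = 14.031470 − 18 = -3.968530
θ=14°: x = r cos θ + √(L² − h²) = 56.277152 + 284.972368 = 341.249521
θ=101°: crank pin P = (r cos θ, r sin θ) = (-11.066922, 56.934377)
θ=101°: h = r sin θ − e = 56.934377 − 18 = 38.934377
θ=101°: x = r cos θ + √(L² − h²) = -11.066922 + 282.328026 = 271.261104
θ=268°: crank pin P = (r cos θ, r sin θ) = (-2.024171, -57.964668)
θ=268°: h = r sin θ − e = -57.964668 − 18 = -75.964668
θ=268°: x = r cos θ + √(L² − h²) = -2.024171 + 274.689587 = 272.665416

θ=14°: 341.2495
θ=101°: 271.2611
θ=268°: 272.6654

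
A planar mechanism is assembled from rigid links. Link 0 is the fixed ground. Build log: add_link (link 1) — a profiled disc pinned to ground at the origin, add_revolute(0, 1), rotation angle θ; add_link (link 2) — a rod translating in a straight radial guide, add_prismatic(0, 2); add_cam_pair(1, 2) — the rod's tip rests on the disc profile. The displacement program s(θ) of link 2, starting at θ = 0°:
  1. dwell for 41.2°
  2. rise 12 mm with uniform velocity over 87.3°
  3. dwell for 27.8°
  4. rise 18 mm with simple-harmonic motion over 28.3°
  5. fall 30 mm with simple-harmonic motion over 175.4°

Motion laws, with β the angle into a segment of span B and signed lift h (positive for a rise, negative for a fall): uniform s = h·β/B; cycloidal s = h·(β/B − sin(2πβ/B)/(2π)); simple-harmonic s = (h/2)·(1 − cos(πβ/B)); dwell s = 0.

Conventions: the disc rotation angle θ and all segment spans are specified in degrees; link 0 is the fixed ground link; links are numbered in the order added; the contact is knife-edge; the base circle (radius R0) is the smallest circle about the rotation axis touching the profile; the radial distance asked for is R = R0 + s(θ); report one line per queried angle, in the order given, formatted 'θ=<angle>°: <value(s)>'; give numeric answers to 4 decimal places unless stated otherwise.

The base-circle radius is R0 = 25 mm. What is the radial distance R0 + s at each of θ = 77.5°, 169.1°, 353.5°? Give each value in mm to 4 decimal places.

seg 1 [0°–41.2°] dwell: s stays 0.0000
seg 2 [41.2°–128.5°] uniform, h=12: θ=77.5° here. β=36.3, B=87.3. 12·36.3/87.3 = 4.9897 → s = 4.9897
seg 2 [41.2°–128.5°] uniform, h=12: full span → s += 12 → s = 12.0000
seg 3 [128.5°–156.3°] dwell: s stays 12.0000
seg 4 [156.3°–184.6°] simple-harmonic, h=18: θ=169.1° here. β=12.8, B=28.3. 18/2·(1 − cos(π·0.4523)) = 7.6563 → s = 19.6563
seg 4 [156.3°–184.6°] simple-harmonic, h=18: full span → s += 18 → s = 30.0000
seg 5 [184.6°–360°] simple-harmonic, h=-30: θ=353.5° here. β=168.9, B=175.4. -30/2·(1 − cos(π·0.9629)) = -29.8985 → s = 0.1015
θ=77.5°: R = R0 + s = 25 + 4.9897 = 29.9897
θ=169.1°: R = R0 + s = 25 + 19.6563 = 44.6563
θ=353.5°: R = R0 + s = 25 + 0.1015 = 25.1015

θ=77.5°: 29.9897
θ=169.1°: 44.6563
θ=353.5°: 25.1015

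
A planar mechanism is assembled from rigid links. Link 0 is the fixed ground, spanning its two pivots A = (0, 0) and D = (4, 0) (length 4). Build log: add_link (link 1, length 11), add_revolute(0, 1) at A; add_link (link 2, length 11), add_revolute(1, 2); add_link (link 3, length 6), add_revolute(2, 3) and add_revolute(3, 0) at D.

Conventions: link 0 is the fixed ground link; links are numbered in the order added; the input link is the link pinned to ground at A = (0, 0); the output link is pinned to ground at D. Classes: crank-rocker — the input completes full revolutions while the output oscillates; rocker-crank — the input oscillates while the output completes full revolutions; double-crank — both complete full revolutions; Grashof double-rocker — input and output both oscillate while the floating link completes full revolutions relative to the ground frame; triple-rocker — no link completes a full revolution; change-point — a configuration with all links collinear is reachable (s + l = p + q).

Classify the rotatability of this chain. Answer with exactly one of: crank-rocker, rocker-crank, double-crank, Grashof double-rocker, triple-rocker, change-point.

lengths: ground=4, input=11, coupler=11, output=6
sorted: s=4 (shortest), l=11 (longest), p+q=17
s + l = 15 vs p + q = 17
s + l < p + q (Grashof) with shortest = ground link → double-crank

double-crank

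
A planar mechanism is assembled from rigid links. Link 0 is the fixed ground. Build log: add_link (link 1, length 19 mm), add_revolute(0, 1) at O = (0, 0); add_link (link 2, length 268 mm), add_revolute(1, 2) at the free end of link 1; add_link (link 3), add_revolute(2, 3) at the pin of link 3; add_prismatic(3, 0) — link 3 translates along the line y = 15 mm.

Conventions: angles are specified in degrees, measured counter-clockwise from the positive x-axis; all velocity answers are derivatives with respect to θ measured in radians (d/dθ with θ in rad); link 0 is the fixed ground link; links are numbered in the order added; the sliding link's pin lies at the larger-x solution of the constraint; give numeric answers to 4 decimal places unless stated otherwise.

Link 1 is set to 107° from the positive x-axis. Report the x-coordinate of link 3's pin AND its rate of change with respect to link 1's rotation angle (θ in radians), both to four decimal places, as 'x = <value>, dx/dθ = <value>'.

geometry: r = 19 mm, L = 268 mm, e = 15 mm
crank pin P = (r cos θ, r sin θ) = (-5.555062, 18.169790)
h = r sin θ − e = 18.169790 − 15 = 3.169790
x = r cos θ + √(L² − h²) = -5.555062 + 267.981254 = 262.426191
dx/dθ = −r sin θ − h·r cos θ/√(L² − h²) (θ in radians; h = 3.169790) = -18.104083

x = 262.4262, dx/dθ = -18.1041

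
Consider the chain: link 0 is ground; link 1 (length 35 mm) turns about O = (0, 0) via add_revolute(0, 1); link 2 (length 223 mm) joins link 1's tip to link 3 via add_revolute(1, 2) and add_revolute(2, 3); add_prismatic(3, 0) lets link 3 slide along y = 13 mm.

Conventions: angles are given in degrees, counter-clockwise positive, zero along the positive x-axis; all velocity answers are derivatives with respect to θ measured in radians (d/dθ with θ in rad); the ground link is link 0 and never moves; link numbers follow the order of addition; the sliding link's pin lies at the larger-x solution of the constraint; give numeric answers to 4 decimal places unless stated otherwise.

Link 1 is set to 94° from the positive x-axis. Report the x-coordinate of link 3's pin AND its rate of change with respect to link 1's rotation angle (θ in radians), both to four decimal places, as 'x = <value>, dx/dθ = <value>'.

geometry: r = 35 mm, L = 223 mm, e = 13 mm
crank pin P = (r cos θ, r sin θ) = (-2.441477, 34.914742)
h = r sin θ − e = 34.914742 − 13 = 21.914742
x = r cos θ + √(L² − h²) = -2.441477 + 221.920581 = 219.479104
dx/dθ = −r sin θ − h·r cos θ/√(L² − h²) (θ in radians; h = 21.914742) = -34.673645

x = 219.4791, dx/dθ = -34.6736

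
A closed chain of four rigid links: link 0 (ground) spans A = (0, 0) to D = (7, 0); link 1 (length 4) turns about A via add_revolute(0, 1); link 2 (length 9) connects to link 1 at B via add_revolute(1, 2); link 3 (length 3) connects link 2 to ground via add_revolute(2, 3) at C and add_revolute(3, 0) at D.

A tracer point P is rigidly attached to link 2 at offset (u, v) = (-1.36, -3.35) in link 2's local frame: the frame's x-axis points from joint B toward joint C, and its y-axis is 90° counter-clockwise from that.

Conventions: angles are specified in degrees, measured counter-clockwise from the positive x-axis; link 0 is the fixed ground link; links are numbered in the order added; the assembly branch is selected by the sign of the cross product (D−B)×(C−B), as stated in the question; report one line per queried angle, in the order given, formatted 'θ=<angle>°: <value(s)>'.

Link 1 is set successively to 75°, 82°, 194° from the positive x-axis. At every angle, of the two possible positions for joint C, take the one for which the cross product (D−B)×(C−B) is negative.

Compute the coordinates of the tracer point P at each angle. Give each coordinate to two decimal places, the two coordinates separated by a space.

A=(0,0), D=(7.00,0)
θ=75°: B = A + 4.00·(cos75°, sin75°) = (1.0353, 3.8637)
θ=75°: |BD| = 7.1068
θ=75°: circle(B,9.00) ∩ circle(D,3.00): a=8.6190, h=2.5910
θ=75°:   candidates: C₊=(9.6778,1.3525) cross=18.414; C₋=(6.8606,-2.9968) cross=-18.414
θ=75°:   branch - wants cross < 0 → take C=(6.8606,-2.9968) (cross=-18.414)
θ=75°: ex = (C−B)/|BC| = (0.6473,-0.7623); ey = (0.7623,0.6473)
θ=75°: P = B + -1.36·ex + -3.35·ey = (-2.3986,2.7321)
θ=82°: B = A + 4.00·(cos82°, sin82°) = (0.5567, 3.9611)
θ=82°: |BD| = 7.5635
θ=82°: circle(B,9.00) ∩ circle(D,3.00): a=8.5415, h=2.8361
θ=82°:   candidates: C₊=(9.3184,1.9039) cross=21.451; C₋=(6.3478,-2.9283) cross=-21.451
θ=82°:   branch - wants cross < 0 → take C=(6.3478,-2.9283) (cross=-21.451)
θ=82°: ex = (C−B)/|BC| = (0.6435,-0.7655); ey = (0.7655,0.6435)
θ=82°: P = B + -1.36·ex + -3.35·ey = (-2.8828,2.8465)
θ=194°: B = A + 4.00·(cos194°, sin194°) = (-3.8812, -0.9677)
θ=194°: |BD| = 10.9241
θ=194°: circle(B,9.00) ∩ circle(D,3.00): a=8.7575, h=2.0750
θ=194°:   candidates: C₊=(4.6581,1.8750) cross=22.668; C₋=(5.0257,-2.2588) cross=-22.668
θ=194°:   branch - wants cross < 0 → take C=(5.0257,-2.2588) (cross=-22.668)
θ=194°: ex = (C−B)/|BC| = (0.9897,-0.1435); ey = (0.1435,0.9897)
θ=194°: P = B + -1.36·ex + -3.35·ey = (-5.7077,-4.0879)

θ=75°: -2.40 2.73
θ=82°: -2.88 2.85
θ=194°: -5.71 -4.09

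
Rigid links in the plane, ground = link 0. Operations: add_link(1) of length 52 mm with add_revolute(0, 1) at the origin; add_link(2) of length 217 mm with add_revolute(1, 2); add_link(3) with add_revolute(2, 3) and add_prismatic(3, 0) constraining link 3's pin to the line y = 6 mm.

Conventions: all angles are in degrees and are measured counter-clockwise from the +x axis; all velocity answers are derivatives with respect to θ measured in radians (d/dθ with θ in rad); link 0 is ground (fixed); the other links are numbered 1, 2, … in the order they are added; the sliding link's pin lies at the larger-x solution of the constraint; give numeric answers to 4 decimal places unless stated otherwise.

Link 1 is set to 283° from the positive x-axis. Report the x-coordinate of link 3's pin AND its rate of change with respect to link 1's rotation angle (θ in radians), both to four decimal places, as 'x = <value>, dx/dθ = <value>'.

geometry: r = 52 mm, L = 217 mm, e = 6 mm
crank pin P = (r cos θ, r sin θ) = (11.697455, -50.667243)
h = r sin θ − e = -50.667243 − 6 = -56.667243
x = r cos θ + √(L² − h²) = 11.697455 + 209.470340 = 221.167795
dx/dθ = −r sin θ − h·r cos θ/√(L² − h²) (θ in radians; h = -56.667243) = 53.831713

x = 221.1678, dx/dθ = 53.8317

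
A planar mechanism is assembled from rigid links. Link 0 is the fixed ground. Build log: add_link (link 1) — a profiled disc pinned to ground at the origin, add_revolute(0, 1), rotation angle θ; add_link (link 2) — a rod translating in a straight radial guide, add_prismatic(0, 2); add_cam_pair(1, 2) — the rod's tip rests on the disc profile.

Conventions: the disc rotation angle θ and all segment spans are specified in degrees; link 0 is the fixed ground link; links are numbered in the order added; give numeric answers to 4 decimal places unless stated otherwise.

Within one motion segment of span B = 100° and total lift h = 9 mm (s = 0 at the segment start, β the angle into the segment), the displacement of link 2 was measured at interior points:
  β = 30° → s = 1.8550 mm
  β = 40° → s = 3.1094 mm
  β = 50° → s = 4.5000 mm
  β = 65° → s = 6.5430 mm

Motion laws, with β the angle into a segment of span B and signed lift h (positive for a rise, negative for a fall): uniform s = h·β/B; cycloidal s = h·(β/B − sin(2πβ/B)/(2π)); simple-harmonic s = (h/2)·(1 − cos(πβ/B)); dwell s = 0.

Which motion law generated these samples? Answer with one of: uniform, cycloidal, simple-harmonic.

candidates at β/B = r: uniform s = h·r (linear in β); cycloidal s = h·(r − sin(2πr)/(2π)); simple-harmonic s = (h/2)(1 − cos(πr))
β=30°: printed 1.8550 | uniform 2.7000, cycloidal 1.3377, simple-harmonic 1.8550
β=40°: printed 3.1094 | uniform 3.6000, cycloidal 2.7581, simple-harmonic 3.1094
β=50°: printed 4.5000 | uniform 4.5000, cycloidal 4.5000, simple-harmonic 4.5000
β=65°: printed 6.5430 | uniform 5.8500, cycloidal 7.0088, simple-harmonic 6.5430
only one law matches every sample → simple-harmonic

simple-harmonic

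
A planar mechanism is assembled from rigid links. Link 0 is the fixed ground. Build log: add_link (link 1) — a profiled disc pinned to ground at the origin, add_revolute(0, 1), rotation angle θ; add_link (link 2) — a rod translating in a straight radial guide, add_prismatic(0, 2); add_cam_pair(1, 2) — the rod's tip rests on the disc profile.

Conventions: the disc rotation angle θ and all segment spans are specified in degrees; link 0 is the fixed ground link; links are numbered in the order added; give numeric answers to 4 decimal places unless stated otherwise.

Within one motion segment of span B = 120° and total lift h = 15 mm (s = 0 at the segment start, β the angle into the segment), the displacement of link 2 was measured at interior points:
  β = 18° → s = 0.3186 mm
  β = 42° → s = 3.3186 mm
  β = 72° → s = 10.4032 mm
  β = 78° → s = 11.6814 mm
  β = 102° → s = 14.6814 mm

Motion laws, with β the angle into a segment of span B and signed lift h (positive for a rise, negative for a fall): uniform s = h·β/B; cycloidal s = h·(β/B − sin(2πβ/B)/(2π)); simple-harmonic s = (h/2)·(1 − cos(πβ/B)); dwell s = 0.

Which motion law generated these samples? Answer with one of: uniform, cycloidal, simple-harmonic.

candidates at β/B = r: uniform s = h·r (linear in β); cycloidal s = h·(r − sin(2πr)/(2π)); simple-harmonic s = (h/2)(1 − cos(πr))
β=18°: printed 0.3186 | uniform 2.2500, cycloidal 0.3186, simple-harmonic 0.8175
β=42°: printed 3.3186 | uniform 5.2500, cycloidal 3.3186, simple-harmonic 4.0951
β=72°: printed 10.4032 | uniform 9.0000, cycloidal 10.4032, simple-harmonic 9.8176
β=78°: printed 11.6814 | uniform 9.7500, cycloidal 11.6814, simple-harmonic 10.9049
β=102°: printed 14.6814 | uniform 12.7500, cycloidal 14.6814, simple-harmonic 14.1825
only one law matches every sample → cycloidal

cycloidal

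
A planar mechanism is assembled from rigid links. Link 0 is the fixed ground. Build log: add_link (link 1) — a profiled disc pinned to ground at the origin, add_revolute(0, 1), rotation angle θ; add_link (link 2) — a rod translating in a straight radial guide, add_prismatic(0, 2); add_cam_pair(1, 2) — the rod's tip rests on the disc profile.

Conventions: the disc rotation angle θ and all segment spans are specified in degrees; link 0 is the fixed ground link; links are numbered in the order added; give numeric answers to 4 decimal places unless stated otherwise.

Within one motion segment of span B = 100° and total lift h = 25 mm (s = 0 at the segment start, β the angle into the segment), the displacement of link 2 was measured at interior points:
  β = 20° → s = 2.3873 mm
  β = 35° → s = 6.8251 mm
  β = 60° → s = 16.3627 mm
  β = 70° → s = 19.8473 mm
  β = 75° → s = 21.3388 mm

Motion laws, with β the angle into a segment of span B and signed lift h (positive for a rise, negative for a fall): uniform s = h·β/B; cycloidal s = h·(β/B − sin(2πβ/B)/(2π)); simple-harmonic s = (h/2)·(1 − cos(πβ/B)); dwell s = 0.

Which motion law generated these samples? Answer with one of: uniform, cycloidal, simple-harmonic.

candidates at β/B = r: uniform s = h·r (linear in β); cycloidal s = h·(r − sin(2πr)/(2π)); simple-harmonic s = (h/2)(1 − cos(πr))
β=20°: printed 2.3873 | uniform 5.0000, cycloidal 1.2159, simple-harmonic 2.3873
β=35°: printed 6.8251 | uniform 8.7500, cycloidal 5.5310, simple-harmonic 6.8251
β=60°: printed 16.3627 | uniform 15.0000, cycloidal 17.3387, simple-harmonic 16.3627
β=70°: printed 19.8473 | uniform 17.5000, cycloidal 21.2841, simple-harmonic 19.8473
β=75°: printed 21.3388 | uniform 18.7500, cycloidal 22.7289, simple-harmonic 21.3388
only one law matches every sample → simple-harmonic

simple-harmonic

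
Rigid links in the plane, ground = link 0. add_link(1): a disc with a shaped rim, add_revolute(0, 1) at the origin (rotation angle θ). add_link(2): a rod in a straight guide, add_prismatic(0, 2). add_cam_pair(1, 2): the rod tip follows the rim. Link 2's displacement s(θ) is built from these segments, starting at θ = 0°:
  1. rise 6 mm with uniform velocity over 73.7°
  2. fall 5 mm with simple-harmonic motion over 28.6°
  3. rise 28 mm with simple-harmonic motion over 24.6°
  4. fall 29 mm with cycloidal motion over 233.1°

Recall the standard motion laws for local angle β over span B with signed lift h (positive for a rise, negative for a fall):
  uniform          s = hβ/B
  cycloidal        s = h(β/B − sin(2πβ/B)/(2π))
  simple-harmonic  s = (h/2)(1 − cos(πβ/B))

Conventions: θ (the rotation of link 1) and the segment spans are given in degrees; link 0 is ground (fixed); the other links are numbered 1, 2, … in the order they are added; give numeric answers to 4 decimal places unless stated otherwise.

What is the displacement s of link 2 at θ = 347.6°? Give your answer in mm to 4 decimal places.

segment 1 (0° to 73.7°, uniform, h = 6) is passed completely: s = 0.0000 + (6) = 6.0000
segment 2 (73.7° to 102.3°, simple-harmonic, h = -5) is passed completely: s = 6.0000 + (-5) = 1.0000
segment 3 (102.3° to 126.9°, simple-harmonic, h = 28) is passed completely: s = 1.0000 + (28) = 29.0000
θ = 347.6° falls in segment 4 (126.9° to 360°, cycloidal, h = -29): β = 347.6 − 126.9 = 220.7°, B = 233.1°; Δs = -29·(0.9468 − sin(2π·0.9468)/(2π)) = -28.9714; s = 29.0000 − 28.9714 = 0.0286

0.0286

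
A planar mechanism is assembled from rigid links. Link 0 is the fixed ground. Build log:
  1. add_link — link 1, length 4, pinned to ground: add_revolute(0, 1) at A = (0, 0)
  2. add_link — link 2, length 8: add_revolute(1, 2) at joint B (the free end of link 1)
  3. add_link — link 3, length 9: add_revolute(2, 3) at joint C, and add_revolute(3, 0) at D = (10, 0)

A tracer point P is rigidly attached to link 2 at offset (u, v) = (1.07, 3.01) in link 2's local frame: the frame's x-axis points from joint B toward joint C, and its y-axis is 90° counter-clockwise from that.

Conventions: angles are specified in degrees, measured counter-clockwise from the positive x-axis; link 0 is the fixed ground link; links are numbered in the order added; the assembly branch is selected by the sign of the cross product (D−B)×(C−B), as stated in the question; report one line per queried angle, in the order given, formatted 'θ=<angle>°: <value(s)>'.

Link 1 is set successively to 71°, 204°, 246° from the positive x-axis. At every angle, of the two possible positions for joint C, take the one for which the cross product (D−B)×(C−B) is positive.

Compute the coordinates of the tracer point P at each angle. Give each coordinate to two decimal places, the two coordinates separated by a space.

A=(0,0), D=(10.00,0)
θ=71°: B = A + 4.00·(cos71°, sin71°) = (1.3023, 3.7821)
θ=71°: |BD| = 9.4844
θ=71°: circle(B,8.00) ∩ circle(D,9.00): a=3.8460, h=7.0149
θ=71°:   candidates: C₊=(7.6266,8.6814) cross=66.532; C₋=(2.0320,-4.1846) cross=-66.532
θ=71°:   branch + wants cross > 0 → take C=(7.6266,8.6814) (cross=66.532)
θ=71°: ex = (C−B)/|BC| = (0.7905,0.6124); ey = (-0.6124,0.7905)
θ=71°: P = B + 1.07·ex + 3.01·ey = (0.3048,6.8169)
θ=204°: B = A + 4.00·(cos204°, sin204°) = (-3.6542, -1.6269)
θ=204°: |BD| = 13.7508
θ=204°: circle(B,8.00) ∩ circle(D,9.00): a=6.2572, h=4.9847
θ=204°:   candidates: C₊=(1.9693,4.0631) cross=68.543; C₋=(3.1489,-5.8363) cross=-68.543
θ=204°:   branch + wants cross > 0 → take C=(1.9693,4.0631) (cross=68.543)
θ=204°: ex = (C−B)/|BC| = (0.7029,0.7112); ey = (-0.7112,0.7029)
θ=204°: P = B + 1.07·ex + 3.01·ey = (-5.0429,1.2499)
θ=246°: B = A + 4.00·(cos246°, sin246°) = (-1.6269, -3.6542)
θ=246°: |BD| = 12.1877
θ=246°: circle(B,8.00) ∩ circle(D,9.00): a=5.3964, h=5.9058
θ=246°:   candidates: C₊=(1.7505,3.5979) cross=71.978; C₋=(5.2919,-7.6703) cross=-71.978
θ=246°:   branch + wants cross > 0 → take C=(1.7505,3.5979) (cross=71.978)
θ=246°: ex = (C−B)/|BC| = (0.4222,0.9065); ey = (-0.9065,0.4222)
θ=246°: P = B + 1.07·ex + 3.01·ey = (-3.9038,-1.4135)

θ=71°: 0.30 6.82
θ=204°: -5.04 1.25
θ=246°: -3.90 -1.41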